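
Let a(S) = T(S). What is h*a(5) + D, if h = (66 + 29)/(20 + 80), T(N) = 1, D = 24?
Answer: 499/20 ≈ 24.950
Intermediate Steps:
a(S) = 1
h = 19/20 (h = 95/100 = 95*(1/100) = 19/20 ≈ 0.95000)
h*a(5) + D = (19/20)*1 + 24 = 19/20 + 24 = 499/20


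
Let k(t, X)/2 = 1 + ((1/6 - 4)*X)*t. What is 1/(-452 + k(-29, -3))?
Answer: -1/1117 ≈ -0.00089526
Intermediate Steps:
k(t, X) = 2 - 23*X*t/3 (k(t, X) = 2*(1 + ((1/6 - 4)*X)*t) = 2*(1 + ((⅙ - 4)*X)*t) = 2*(1 + (-23*X/6)*t) = 2*(1 - 23*X*t/6) = 2 - 23*X*t/3)
1/(-452 + k(-29, -3)) = 1/(-452 + (2 - 23/3*(-3)*(-29))) = 1/(-452 + (2 - 667)) = 1/(-452 - 665) = 1/(-1117) = -1/1117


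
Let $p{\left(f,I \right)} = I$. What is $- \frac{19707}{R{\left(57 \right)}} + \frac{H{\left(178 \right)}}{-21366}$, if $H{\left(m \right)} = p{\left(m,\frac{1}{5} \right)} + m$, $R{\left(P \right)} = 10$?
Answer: $- \frac{11696154}{5935} \approx -1970.7$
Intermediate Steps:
$H{\left(m \right)} = \frac{1}{5} + m$
$- \frac{19707}{R{\left(57 \right)}} + \frac{H{\left(178 \right)}}{-21366} = - \frac{19707}{10} + \frac{\frac{1}{5} + 178}{-21366} = \left(-19707\right) \frac{1}{10} + \frac{891}{5} \left(- \frac{1}{21366}\right) = - \frac{19707}{10} - \frac{99}{11870} = - \frac{11696154}{5935}$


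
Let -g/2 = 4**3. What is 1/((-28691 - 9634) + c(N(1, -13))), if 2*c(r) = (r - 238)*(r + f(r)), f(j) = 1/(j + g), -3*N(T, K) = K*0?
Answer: -128/4905481 ≈ -2.6093e-5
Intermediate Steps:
N(T, K) = 0 (N(T, K) = -K*0/3 = -1/3*0 = 0)
g = -128 (g = -2*4**3 = -2*64 = -128)
f(j) = 1/(-128 + j) (f(j) = 1/(j - 128) = 1/(-128 + j))
c(r) = (-238 + r)*(r + 1/(-128 + r))/2 (c(r) = ((r - 238)*(r + 1/(-128 + r)))/2 = ((-238 + r)*(r + 1/(-128 + r)))/2 = (-238 + r)*(r + 1/(-128 + r))/2)
1/((-28691 - 9634) + c(N(1, -13))) = 1/((-28691 - 9634) + (-238 + 0**3 - 366*0**2 + 30465*0)/(2*(-128 + 0))) = 1/(-38325 + (1/2)*(-238 + 0 - 366*0 + 0)/(-128)) = 1/(-38325 + (1/2)*(-1/128)*(-238 + 0 + 0 + 0)) = 1/(-38325 + (1/2)*(-1/128)*(-238)) = 1/(-38325 + 119/128) = 1/(-4905481/128) = -128/4905481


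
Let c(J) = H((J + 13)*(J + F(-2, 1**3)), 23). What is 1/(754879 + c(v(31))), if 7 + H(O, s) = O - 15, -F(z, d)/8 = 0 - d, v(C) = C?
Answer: 1/756573 ≈ 1.3217e-6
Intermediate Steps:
F(z, d) = 8*d (F(z, d) = -8*(0 - d) = -(-8)*d = 8*d)
H(O, s) = -22 + O (H(O, s) = -7 + (O - 15) = -7 + (-15 + O) = -22 + O)
c(J) = -22 + (8 + J)*(13 + J) (c(J) = -22 + (J + 13)*(J + 8*1**3) = -22 + (13 + J)*(J + 8*1) = -22 + (13 + J)*(J + 8) = -22 + (13 + J)*(8 + J) = -22 + (8 + J)*(13 + J))
1/(754879 + c(v(31))) = 1/(754879 + (82 + 31**2 + 21*31)) = 1/(754879 + (82 + 961 + 651)) = 1/(754879 + 1694) = 1/756573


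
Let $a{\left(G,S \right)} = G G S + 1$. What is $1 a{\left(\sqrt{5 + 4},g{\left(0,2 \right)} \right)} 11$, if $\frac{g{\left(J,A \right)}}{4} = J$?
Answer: $11$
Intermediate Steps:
$g{\left(J,A \right)} = 4 J$
$a{\left(G,S \right)} = 1 + S G^{2}$ ($a{\left(G,S \right)} = G^{2} S + 1 = S G^{2} + 1 = 1 + S G^{2}$)
$1 a{\left(\sqrt{5 + 4},g{\left(0,2 \right)} \right)} 11 = 1 \left(1 + 4 \cdot 0 \left(\sqrt{5 + 4}\right)^{2}\right) 11 = 1 \left(1 + 0 \left(\sqrt{9}\right)^{2}\right) 11 = 1 \left(1 + 0 \cdot 3^{2}\right) 11 = 1 \left(1 + 0 \cdot 9\right) 11 = 1 \left(1 + 0\right) 11 = 1 \cdot 1 \cdot 11 = 1 \cdot 11 = 11$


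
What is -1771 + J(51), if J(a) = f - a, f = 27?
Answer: -1795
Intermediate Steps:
J(a) = 27 - a
-1771 + J(51) = -1771 + (27 - 1*51) = -1771 + (27 - 51) = -1771 - 24 = -1795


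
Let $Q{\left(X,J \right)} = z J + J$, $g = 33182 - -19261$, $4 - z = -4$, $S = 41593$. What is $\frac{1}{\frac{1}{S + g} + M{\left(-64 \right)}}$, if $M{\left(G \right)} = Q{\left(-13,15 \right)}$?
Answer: $\frac{94036}{12694861} \approx 0.0074074$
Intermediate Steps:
$z = 8$ ($z = 4 - -4 = 4 + 4 = 8$)
$g = 52443$ ($g = 33182 + 19261 = 52443$)
$Q{\left(X,J \right)} = 9 J$ ($Q{\left(X,J \right)} = 8 J + J = 9 J$)
$M{\left(G \right)} = 135$ ($M{\left(G \right)} = 9 \cdot 15 = 135$)
$\frac{1}{\frac{1}{S + g} + M{\left(-64 \right)}} = \frac{1}{\frac{1}{41593 + 52443} + 135} = \frac{1}{\frac{1}{94036} + 135} = \frac{1}{\frac{12694861}{94036}} = \frac{94036}{12694861}$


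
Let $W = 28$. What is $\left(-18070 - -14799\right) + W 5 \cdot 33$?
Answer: $1349$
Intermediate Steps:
$\left(-18070 - -14799\right) + W 5 \cdot 33 = \left(-18070 - -14799\right) + 28 \cdot 5 \cdot 33 = \left(-18070 + \left(-640 + 15439\right)\right) + 140 \cdot 33 = \left(-18070 + 14799\right) + 4620 = -3271 + 4620 = 1349$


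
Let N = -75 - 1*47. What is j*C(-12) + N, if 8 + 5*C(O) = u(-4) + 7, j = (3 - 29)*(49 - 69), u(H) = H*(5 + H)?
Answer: -642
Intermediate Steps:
j = 520 (j = -26*(-20) = 520)
C(O) = -1 (C(O) = -8/5 + (-4*(5 - 4) + 7)/5 = -8/5 + (-4*1 + 7)/5 = -8/5 + (-4 + 7)/5 = -8/5 + (⅕)*3 = -8/5 + ⅗ = -1)
N = -122 (N = -75 - 47 = -122)
j*C(-12) + N = 520*(-1) - 122 = -520 - 122 = -642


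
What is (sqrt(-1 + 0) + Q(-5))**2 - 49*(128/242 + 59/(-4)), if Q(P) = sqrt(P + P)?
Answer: 331943/484 - 2*sqrt(10) ≈ 679.51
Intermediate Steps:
Q(P) = sqrt(2)*sqrt(P) (Q(P) = sqrt(2*P) = sqrt(2)*sqrt(P))
(sqrt(-1 + 0) + Q(-5))**2 - 49*(128/242 + 59/(-4)) = (sqrt(-1 + 0) + sqrt(2)*sqrt(-5))**2 - 49*(128/242 + 59/(-4)) = (sqrt(-1) + sqrt(2)*(I*sqrt(5)))**2 - 49*(128*(1/242) + 59*(-1/4)) = (I + I*sqrt(10))**2 - 49*(64/121 - 59/4) = (I + I*sqrt(10))**2 - 49*(-6883/484) = (I + I*sqrt(10))**2 + 337267/484 = 337267/484 + (I + I*sqrt(10))**2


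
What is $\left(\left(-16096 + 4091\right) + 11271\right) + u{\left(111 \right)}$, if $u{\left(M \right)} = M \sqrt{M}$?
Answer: $-734 + 111 \sqrt{111} \approx 435.46$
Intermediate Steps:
$u{\left(M \right)} = M^{\frac{3}{2}}$
$\left(\left(-16096 + 4091\right) + 11271\right) + u{\left(111 \right)} = \left(\left(-16096 + 4091\right) + 11271\right) + 111^{\frac{3}{2}} = \left(-12005 + 11271\right) + 111 \sqrt{111} = -734 + 111 \sqrt{111}$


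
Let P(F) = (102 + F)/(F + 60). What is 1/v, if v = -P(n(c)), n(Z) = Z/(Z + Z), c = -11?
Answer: -121/205 ≈ -0.59024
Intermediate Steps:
n(Z) = 1/2 (n(Z) = Z/((2*Z)) = Z*(1/(2*Z)) = 1/2)
P(F) = (102 + F)/(60 + F)
v = -205/121 (v = -(102 + 1/2)/(60 + 1/2) = -205/(121/2*2) = -2*205/(121*2) = -1*205/121 = -205/121 ≈ -1.6942)
1/v = 1/(-205/121) = -121/205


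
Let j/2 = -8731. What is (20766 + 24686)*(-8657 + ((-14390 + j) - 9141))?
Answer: -2256691800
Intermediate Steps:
j = -17462 (j = 2*(-8731) = -17462)
(20766 + 24686)*(-8657 + ((-14390 + j) - 9141)) = (20766 + 24686)*(-8657 + ((-14390 - 17462) - 9141)) = 45452*(-8657 + (-31852 - 9141)) = 45452*(-8657 - 40993) = 45452*(-49650) = -2256691800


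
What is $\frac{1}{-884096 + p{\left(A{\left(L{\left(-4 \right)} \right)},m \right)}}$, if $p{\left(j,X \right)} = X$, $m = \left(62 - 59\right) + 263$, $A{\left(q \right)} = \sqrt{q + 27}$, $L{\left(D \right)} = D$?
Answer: $- \frac{1}{883830} \approx -1.1314 \cdot 10^{-6}$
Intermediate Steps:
$A{\left(q \right)} = \sqrt{27 + q}$
$m = 266$ ($m = 3 + 263 = 266$)
$\frac{1}{-884096 + p{\left(A{\left(L{\left(-4 \right)} \right)},m \right)}} = \frac{1}{-884096 + 266} = \frac{1}{-883830} = - \frac{1}{883830}$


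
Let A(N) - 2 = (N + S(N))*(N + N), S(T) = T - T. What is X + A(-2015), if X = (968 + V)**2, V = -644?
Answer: 8225428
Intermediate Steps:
S(T) = 0
A(N) = 2 + 2*N**2 (A(N) = 2 + (N + 0)*(N + N) = 2 + N*(2*N) = 2 + 2*N**2)
X = 104976 (X = (968 - 644)**2 = 324**2 = 104976)
X + A(-2015) = 104976 + (2 + 2*(-2015)**2) = 104976 + (2 + 2*4060225) = 104976 + (2 + 8120450) = 104976 + 8120452 = 8225428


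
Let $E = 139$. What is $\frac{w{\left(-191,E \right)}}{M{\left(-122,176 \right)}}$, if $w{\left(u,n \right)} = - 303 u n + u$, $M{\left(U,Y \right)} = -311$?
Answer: $- \frac{8044156}{311} \approx -25865.0$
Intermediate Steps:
$w{\left(u,n \right)} = u - 303 n u$ ($w{\left(u,n \right)} = - 303 n u + u = u - 303 n u$)
$\frac{w{\left(-191,E \right)}}{M{\left(-122,176 \right)}} = \frac{\left(-191\right) \left(1 - 42117\right)}{-311} = - 191 \left(1 - 42117\right) \left(- \frac{1}{311}\right) = \left(-191\right) \left(-42116\right) \left(- \frac{1}{311}\right) = 8044156 \left(- \frac{1}{311}\right) = - \frac{8044156}{311}$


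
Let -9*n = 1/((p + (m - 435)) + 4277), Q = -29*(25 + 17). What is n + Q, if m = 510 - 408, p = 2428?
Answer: -69849865/57348 ≈ -1218.0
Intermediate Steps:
m = 102
Q = -1218 (Q = -29*42 = -1218)
n = -1/57348 (n = -1/(9*((2428 + (102 - 435)) + 4277)) = -1/(9*((2428 - 333) + 4277)) = -1/(9*(2095 + 4277)) = -⅑/6372 = -⅑*1/6372 = -1/57348 ≈ -1.7437e-5)
n + Q = -1/57348 - 1218 = -69849865/57348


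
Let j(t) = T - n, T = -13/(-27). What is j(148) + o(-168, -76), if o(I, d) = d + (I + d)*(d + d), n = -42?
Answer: 1000471/27 ≈ 37055.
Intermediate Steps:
T = 13/27 (T = -13*(-1/27) = 13/27 ≈ 0.48148)
o(I, d) = d + 2*d*(I + d) (o(I, d) = d + (I + d)*(2*d) = d + 2*d*(I + d))
j(t) = 1147/27 (j(t) = 13/27 - 1*(-42) = 13/27 + 42 = 1147/27)
j(148) + o(-168, -76) = 1147/27 - 76*(1 + 2*(-168) + 2*(-76)) = 1147/27 - 76*(1 - 336 - 152) = 1147/27 - 76*(-487) = 1147/27 + 37012 = 1000471/27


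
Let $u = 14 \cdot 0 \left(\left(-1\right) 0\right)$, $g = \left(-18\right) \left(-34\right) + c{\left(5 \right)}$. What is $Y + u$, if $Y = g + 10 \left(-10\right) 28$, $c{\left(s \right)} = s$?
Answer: $-2183$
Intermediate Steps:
$g = 617$ ($g = \left(-18\right) \left(-34\right) + 5 = 612 + 5 = 617$)
$u = 0$ ($u = 0 \cdot 0 = 0$)
$Y = -2183$ ($Y = 617 + 10 \left(-10\right) 28 = 617 - 2800 = -2183$)
$Y + u = -2183 + 0 = -2183$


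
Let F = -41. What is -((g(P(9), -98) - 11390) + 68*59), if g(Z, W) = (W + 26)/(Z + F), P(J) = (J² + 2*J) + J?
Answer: 494398/67 ≈ 7379.1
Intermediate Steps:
P(J) = J² + 3*J
g(Z, W) = (26 + W)/(-41 + Z) (g(Z, W) = (W + 26)/(Z - 41) = (26 + W)/(-41 + Z))
-((g(P(9), -98) - 11390) + 68*59) = -(((26 - 98)/(-41 + 9*(3 + 9)) - 11390) + 68*59) = -((-72/(-41 + 9*12) - 11390) + 4012) = -((-72/(-41 + 108) - 11390) + 4012) = -((-72/67 - 11390) + 4012) = -(-763202/67 + 4012) = -1*(-494398/67) = 494398/67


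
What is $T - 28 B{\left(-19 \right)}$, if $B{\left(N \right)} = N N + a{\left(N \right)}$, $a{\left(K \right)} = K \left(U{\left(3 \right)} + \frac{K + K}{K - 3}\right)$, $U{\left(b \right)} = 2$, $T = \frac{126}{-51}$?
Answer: $- \frac{1519854}{187} \approx -8127.6$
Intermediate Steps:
$T = - \frac{42}{17}$ ($T = 126 \left(- \frac{1}{51}\right) = - \frac{42}{17} \approx -2.4706$)
$a{\left(K \right)} = K \left(2 + \frac{2 K}{-3 + K}\right)$ ($a{\left(K \right)} = K \left(2 + \frac{K + K}{K - 3}\right) = K \left(2 + \frac{2 K}{-3 + K}\right)$)
$B{\left(N \right)} = N^{2} + \frac{2 N \left(-3 + 2 N\right)}{-3 + N}$ ($B{\left(N \right)} = N N + \frac{2 N \left(-3 + 2 N\right)}{-3 + N} = N^{2} + \frac{2 N \left(-3 + 2 N\right)}{-3 + N}$)
$T - 28 B{\left(-19 \right)} = - \frac{42}{17} - 28 \left(- \frac{19 \left(-6 - 19 + \left(-19\right)^{2}\right)}{-3 - 19}\right) = - \frac{42}{17} - 28 \left(- \frac{19 \left(-6 - 19 + 361\right)}{-22}\right) = - \frac{42}{17} - 28 \left(\left(-19\right) \left(- \frac{1}{22}\right) 336\right) = - \frac{42}{17} - \frac{89376}{11} = - \frac{1519854}{187}$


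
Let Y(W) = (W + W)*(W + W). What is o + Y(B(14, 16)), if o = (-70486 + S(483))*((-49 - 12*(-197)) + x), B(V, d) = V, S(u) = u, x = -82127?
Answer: 5587080220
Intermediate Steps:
Y(W) = 4*W² (Y(W) = (2*W)*(2*W) = 4*W²)
o = 5587079436 (o = (-70486 + 483)*((-49 - 12*(-197)) - 82127) = -70003*((-49 + 2364) - 82127) = -70003*(2315 - 82127) = -70003*(-79812) = 5587079436)
o + Y(B(14, 16)) = 5587079436 + 4*14² = 5587079436 + 4*196 = 5587079436 + 784 = 5587080220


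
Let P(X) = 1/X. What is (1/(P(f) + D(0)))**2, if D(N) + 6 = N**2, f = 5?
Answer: 25/841 ≈ 0.029727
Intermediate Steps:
D(N) = -6 + N**2
P(X) = 1/X
(1/(P(f) + D(0)))**2 = (1/(1/5 + (-6 + 0**2)))**2 = (1/(1/5 + (-6 + 0)))**2 = (1/(1/5 - 6))**2 = (1/(-29/5))**2 = (-5/29)**2 = 25/841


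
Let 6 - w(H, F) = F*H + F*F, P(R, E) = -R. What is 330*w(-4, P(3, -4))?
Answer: -4950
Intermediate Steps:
w(H, F) = 6 - F² - F*H (w(H, F) = 6 - (F*H + F*F) = 6 - (F*H + F²) = 6 - (F² + F*H) = 6 + (-F² - F*H) = 6 - F² - F*H)
330*w(-4, P(3, -4)) = 330*(6 - (-1*3)² - 1*(-1*3)*(-4)) = 330*(6 - 1*(-3)² - 1*(-3)*(-4)) = 330*(6 - 1*9 - 12) = 330*(6 - 9 - 12) = 330*(-15) = -4950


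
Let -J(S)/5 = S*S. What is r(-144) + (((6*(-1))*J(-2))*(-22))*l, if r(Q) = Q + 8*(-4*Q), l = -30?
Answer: 83664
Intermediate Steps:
J(S) = -5*S² (J(S) = -5*S*S = -5*S²)
r(Q) = -31*Q (r(Q) = Q - 32*Q = -31*Q)
r(-144) + (((6*(-1))*J(-2))*(-22))*l = -31*(-144) + (((6*(-1))*(-5*(-2)²))*(-22))*(-30) = 4464 + (-(-30)*4*(-22))*(-30) = 4464 + (-6*(-20)*(-22))*(-30) = 4464 + (120*(-22))*(-30) = 4464 - 2640*(-30) = 4464 + 79200 = 83664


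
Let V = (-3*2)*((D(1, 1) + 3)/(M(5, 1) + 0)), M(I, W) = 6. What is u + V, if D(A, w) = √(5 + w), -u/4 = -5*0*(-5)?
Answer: -3 - √6 ≈ -5.4495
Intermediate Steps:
u = 0 (u = -4*(-5*0)*(-5) = -0*(-5) = -4*0 = 0)
V = -3 - √6 (V = (-3*2)*((√(5 + 1) + 3)/(6 + 0)) = -6*(√6 + 3)/6 = -6*(3 + √6)/6 = -6*(½ + √6/6) = -3 - √6 ≈ -5.4495)
u + V = 0 + (-3 - √6) = -3 - √6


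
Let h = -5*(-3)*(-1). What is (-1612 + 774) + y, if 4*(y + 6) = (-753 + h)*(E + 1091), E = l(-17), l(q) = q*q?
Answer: -265804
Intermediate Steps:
l(q) = q²
E = 289 (E = (-17)² = 289)
h = -15 (h = 15*(-1) = -15)
y = -264966 (y = -6 + ((-753 - 15)*(289 + 1091))/4 = -6 + (-768*1380)/4 = -6 + (¼)*(-1059840) = -6 - 264960 = -264966)
(-1612 + 774) + y = (-1612 + 774) - 264966 = -838 - 264966 = -265804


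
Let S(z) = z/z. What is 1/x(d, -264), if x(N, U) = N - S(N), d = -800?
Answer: -1/801 ≈ -0.0012484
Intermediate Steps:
S(z) = 1
x(N, U) = -1 + N (x(N, U) = N - 1*1 = N - 1 = -1 + N)
1/x(d, -264) = 1/(-1 - 800) = 1/(-801) = -1/801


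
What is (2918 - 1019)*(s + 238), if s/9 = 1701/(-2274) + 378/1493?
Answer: 501911603991/1131694 ≈ 4.4350e+5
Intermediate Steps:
s = -5040063/1131694 (s = 9*(1701/(-2274) + 378/1493) = 9*(1701*(-1/2274) + 378*(1/1493)) = 9*(-567/758 + 378/1493) = 9*(-560007/1131694) = -5040063/1131694 ≈ -4.4536)
(2918 - 1019)*(s + 238) = (2918 - 1019)*(-5040063/1131694 + 238) = 1899*(264303109/1131694) = 501911603991/1131694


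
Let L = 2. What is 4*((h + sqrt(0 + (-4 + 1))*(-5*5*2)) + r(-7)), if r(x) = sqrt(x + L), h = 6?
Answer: 24 - 200*I*sqrt(3) + 4*I*sqrt(5) ≈ 24.0 - 337.47*I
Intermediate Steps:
r(x) = sqrt(2 + x) (r(x) = sqrt(x + 2) = sqrt(2 + x))
4*((h + sqrt(0 + (-4 + 1))*(-5*5*2)) + r(-7)) = 4*((6 + sqrt(0 + (-4 + 1))*(-5*5*2)) + sqrt(2 - 7)) = 4*((6 + sqrt(0 - 3)*(-25*2)) + sqrt(-5)) = 4*((6 + sqrt(-3)*(-50)) + I*sqrt(5)) = 4*((6 + (I*sqrt(3))*(-50)) + I*sqrt(5)) = 4*((6 - 50*I*sqrt(3)) + I*sqrt(5)) = 4*(6 + I*sqrt(5) - 50*I*sqrt(3)) = 24 - 200*I*sqrt(3) + 4*I*sqrt(5)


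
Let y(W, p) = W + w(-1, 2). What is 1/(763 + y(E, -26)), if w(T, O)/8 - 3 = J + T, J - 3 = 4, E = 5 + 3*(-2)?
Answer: 1/834 ≈ 0.0011990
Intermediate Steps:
E = -1 (E = 5 - 6 = -1)
J = 7 (J = 3 + 4 = 7)
w(T, O) = 80 + 8*T (w(T, O) = 24 + 8*(7 + T) = 24 + (56 + 8*T) = 80 + 8*T)
y(W, p) = 72 + W (y(W, p) = W + (80 + 8*(-1)) = W + (80 - 8) = W + 72 = 72 + W)
1/(763 + y(E, -26)) = 1/(763 + (72 - 1)) = 1/(763 + 71) = 1/834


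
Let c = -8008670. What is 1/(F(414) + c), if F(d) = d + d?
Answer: -1/8007842 ≈ -1.2488e-7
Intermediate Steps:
F(d) = 2*d
1/(F(414) + c) = 1/(2*414 - 8008670) = 1/(828 - 8008670) = 1/(-8007842) = -1/8007842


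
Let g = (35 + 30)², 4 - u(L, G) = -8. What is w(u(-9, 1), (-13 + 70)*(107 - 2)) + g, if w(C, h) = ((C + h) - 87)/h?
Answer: 1686169/399 ≈ 4226.0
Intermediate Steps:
u(L, G) = 12 (u(L, G) = 4 - 1*(-8) = 4 + 8 = 12)
w(C, h) = (-87 + C + h)/h
g = 4225 (g = 65² = 4225)
w(u(-9, 1), (-13 + 70)*(107 - 2)) + g = (-87 + 12 + (-13 + 70)*(107 - 2))/(((-13 + 70)*(107 - 2))) + 4225 = (-87 + 12 + 57*105)/((57*105)) + 4225 = (-87 + 12 + 5985)/5985 + 4225 = (1/5985)*5910 + 4225 = 394/399 + 4225 = 1686169/399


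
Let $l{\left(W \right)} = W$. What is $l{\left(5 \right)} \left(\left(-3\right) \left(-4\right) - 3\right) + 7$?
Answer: $52$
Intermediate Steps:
$l{\left(5 \right)} \left(\left(-3\right) \left(-4\right) - 3\right) + 7 = 5 \left(\left(-3\right) \left(-4\right) - 3\right) + 7 = 5 \left(12 - 3\right) + 7 = 5 \cdot 9 + 7 = 45 + 7 = 52$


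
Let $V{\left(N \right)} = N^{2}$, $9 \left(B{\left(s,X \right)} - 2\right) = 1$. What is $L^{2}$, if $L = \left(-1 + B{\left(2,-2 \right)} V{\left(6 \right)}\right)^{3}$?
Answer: $177978515625$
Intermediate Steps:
$B{\left(s,X \right)} = \frac{19}{9}$ ($B{\left(s,X \right)} = 2 + \frac{1}{9} \cdot 1 = 2 + \frac{1}{9} = \frac{19}{9}$)
$L = 421875$ ($L = \left(-1 + \frac{19 \cdot 6^{2}}{9}\right)^{3} = \left(-1 + \frac{19}{9} \cdot 36\right)^{3} = \left(-1 + 76\right)^{3} = 75^{3} = 421875$)
$L^{2} = 421875^{2} = 177978515625$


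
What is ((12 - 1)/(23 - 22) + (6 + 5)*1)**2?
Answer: 484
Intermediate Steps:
((12 - 1)/(23 - 22) + (6 + 5)*1)**2 = (11/1 + 11*1)**2 = (11*1 + 11)**2 = (11 + 11)**2 = 22**2 = 484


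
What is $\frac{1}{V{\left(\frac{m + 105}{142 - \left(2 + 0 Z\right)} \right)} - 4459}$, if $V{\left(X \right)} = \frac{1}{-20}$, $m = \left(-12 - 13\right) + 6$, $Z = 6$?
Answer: $- \frac{20}{89181} \approx -0.00022426$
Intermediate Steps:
$m = -19$ ($m = -25 + 6 = -19$)
$V{\left(X \right)} = - \frac{1}{20}$
$\frac{1}{V{\left(\frac{m + 105}{142 - \left(2 + 0 Z\right)} \right)} - 4459} = \frac{1}{- \frac{1}{20} - 4459} = \frac{1}{- \frac{89181}{20}} = - \frac{20}{89181}$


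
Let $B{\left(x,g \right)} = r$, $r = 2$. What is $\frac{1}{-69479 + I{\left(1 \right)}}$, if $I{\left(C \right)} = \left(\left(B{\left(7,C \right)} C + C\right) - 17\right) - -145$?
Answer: $- \frac{1}{69348} \approx -1.442 \cdot 10^{-5}$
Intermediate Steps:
$B{\left(x,g \right)} = 2$
$I{\left(C \right)} = 128 + 3 C$ ($I{\left(C \right)} = \left(\left(2 C + C\right) - 17\right) - -145 = \left(3 C - 17\right) + 145 = \left(-17 + 3 C\right) + 145 = 128 + 3 C$)
$\frac{1}{-69479 + I{\left(1 \right)}} = \frac{1}{-69479 + \left(128 + 3 \cdot 1\right)} = \frac{1}{-69479 + \left(128 + 3\right)} = \frac{1}{-69479 + 131} = \frac{1}{-69348} = - \frac{1}{69348}$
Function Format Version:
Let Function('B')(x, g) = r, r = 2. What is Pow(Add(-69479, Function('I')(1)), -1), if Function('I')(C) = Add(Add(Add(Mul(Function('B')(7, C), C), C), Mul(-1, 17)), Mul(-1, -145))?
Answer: Rational(-1, 69348) ≈ -1.4420e-5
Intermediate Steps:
Function('B')(x, g) = 2
Function('I')(C) = Add(128, Mul(3, C)) (Function('I')(C) = Add(Add(Add(Mul(2, C), C), Mul(-1, 17)), Mul(-1, -145)) = Add(Add(Mul(3, C), -17), 145) = Add(Add(-17, Mul(3, C)), 145) = Add(128, Mul(3, C)))
Pow(Add(-69479, Function('I')(1)), -1) = Pow(Add(-69479, Add(128, Mul(3, 1))), -1) = Pow(Add(-69479, Add(128, 3)), -1) = Pow(Add(-69479, 131), -1) = Pow(-69348, -1) = Rational(-1, 69348)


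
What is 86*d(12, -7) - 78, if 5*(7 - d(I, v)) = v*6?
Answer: 6232/5 ≈ 1246.4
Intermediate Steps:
d(I, v) = 7 - 6*v/5 (d(I, v) = 7 - v*6/5 = 7 - 6*v/5)
86*d(12, -7) - 78 = 86*(7 - 6/5*(-7)) - 78 = 86*(7 + 42/5) - 78 = 86*(77/5) - 78 = 6622/5 - 78 = 6232/5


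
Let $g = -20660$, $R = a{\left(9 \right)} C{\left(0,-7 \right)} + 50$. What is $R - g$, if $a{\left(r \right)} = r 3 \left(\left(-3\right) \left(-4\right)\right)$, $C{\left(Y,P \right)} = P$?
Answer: $18442$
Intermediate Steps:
$a{\left(r \right)} = 36 r$ ($a{\left(r \right)} = 3 r 12 = 36 r$)
$R = -2218$ ($R = 36 \cdot 9 \left(-7\right) + 50 = 324 \left(-7\right) + 50 = -2268 + 50 = -2218$)
$R - g = -2218 - -20660 = -2218 + 20660 = 18442$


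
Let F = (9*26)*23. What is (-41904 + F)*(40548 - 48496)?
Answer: 290276856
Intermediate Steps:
F = 5382 (F = 234*23 = 5382)
(-41904 + F)*(40548 - 48496) = (-41904 + 5382)*(40548 - 48496) = -36522*(-7948) = 290276856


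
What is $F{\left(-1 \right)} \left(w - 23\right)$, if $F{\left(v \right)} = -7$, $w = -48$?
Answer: $497$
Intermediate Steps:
$F{\left(-1 \right)} \left(w - 23\right) = - 7 \left(-48 - 23\right) = \left(-7\right) \left(-71\right) = 497$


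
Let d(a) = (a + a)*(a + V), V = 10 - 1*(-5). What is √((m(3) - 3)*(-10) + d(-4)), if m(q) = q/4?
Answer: I*√262/2 ≈ 8.0932*I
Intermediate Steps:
V = 15 (V = 10 + 5 = 15)
m(q) = q/4 (m(q) = q*(¼) = q/4)
d(a) = 2*a*(15 + a) (d(a) = (a + a)*(a + 15) = (2*a)*(15 + a) = 2*a*(15 + a))
√((m(3) - 3)*(-10) + d(-4)) = √(((¼)*3 - 3)*(-10) + 2*(-4)*(15 - 4)) = √((¾ - 3)*(-10) + 2*(-4)*11) = √(-9/4*(-10) - 88) = √(45/2 - 88) = √(-131/2) = I*√262/2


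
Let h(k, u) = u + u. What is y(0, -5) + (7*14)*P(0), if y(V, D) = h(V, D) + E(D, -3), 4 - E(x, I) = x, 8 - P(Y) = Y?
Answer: 783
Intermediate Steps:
P(Y) = 8 - Y
E(x, I) = 4 - x
h(k, u) = 2*u
y(V, D) = 4 + D (y(V, D) = 2*D + (4 - D) = 4 + D)
y(0, -5) + (7*14)*P(0) = (4 - 5) + (7*14)*(8 - 1*0) = -1 + 98*(8 + 0) = -1 + 98*8 = -1 + 784 = 783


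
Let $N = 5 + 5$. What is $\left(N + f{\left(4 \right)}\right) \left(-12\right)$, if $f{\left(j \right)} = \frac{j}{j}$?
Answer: $-132$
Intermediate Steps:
$N = 10$
$f{\left(j \right)} = 1$
$\left(N + f{\left(4 \right)}\right) \left(-12\right) = \left(10 + 1\right) \left(-12\right) = 11 \left(-12\right) = -132$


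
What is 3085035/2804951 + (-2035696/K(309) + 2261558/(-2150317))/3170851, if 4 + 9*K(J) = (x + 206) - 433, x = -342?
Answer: 311883152953221711601/280991781016248805819 ≈ 1.1099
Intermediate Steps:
K(J) = -191/3 (K(J) = -4/9 + ((-342 + 206) - 433)/9 = -4/9 + (-136 - 433)/9 = -4/9 + (1/9)*(-569) = -4/9 - 569/9 = -191/3)
3085035/2804951 + (-2035696/K(309) + 2261558/(-2150317))/3170851 = 3085035/2804951 + (-2035696/(-191/3) + 2261558/(-2150317))/3170851 = 3085035*(1/2804951) + (-2035696*(-3/191) + 2261558*(-1/2150317))*(1/3170851) = 3085035/2804951 + (6107088/191 - 173966/165409)*(1/3170851) = 3085035/2804951 + (1010134091486/31593119)*(1/3170851) = 3085035/2804951 + 1010134091486/100177072974269 = 311883152953221711601/280991781016248805819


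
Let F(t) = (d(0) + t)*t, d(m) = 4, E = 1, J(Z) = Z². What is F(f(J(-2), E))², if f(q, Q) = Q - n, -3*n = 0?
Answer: 25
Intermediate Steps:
n = 0 (n = -⅓*0 = 0)
f(q, Q) = Q (f(q, Q) = Q - 1*0 = Q + 0 = Q)
F(t) = t*(4 + t) (F(t) = (4 + t)*t = t*(4 + t))
F(f(J(-2), E))² = (1*(4 + 1))² = (1*5)² = 5² = 25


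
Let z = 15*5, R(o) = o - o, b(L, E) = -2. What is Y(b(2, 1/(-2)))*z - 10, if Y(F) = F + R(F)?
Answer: -160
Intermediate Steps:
R(o) = 0
Y(F) = F (Y(F) = F + 0 = F)
z = 75
Y(b(2, 1/(-2)))*z - 10 = -2*75 - 10 = -150 - 10 = -160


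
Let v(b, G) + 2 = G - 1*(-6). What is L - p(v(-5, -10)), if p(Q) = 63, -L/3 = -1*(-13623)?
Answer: -40932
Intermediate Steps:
v(b, G) = 4 + G (v(b, G) = -2 + (G - 1*(-6)) = -2 + (G + 6) = -2 + (6 + G) = 4 + G)
L = -40869 (L = -(-3)*(-13623) = -3*13623 = -40869)
L - p(v(-5, -10)) = -40869 - 1*63 = -40869 - 63 = -40932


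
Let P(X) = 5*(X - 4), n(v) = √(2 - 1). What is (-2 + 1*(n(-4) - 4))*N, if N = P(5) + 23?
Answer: -140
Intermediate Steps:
n(v) = 1 (n(v) = √1 = 1)
P(X) = -20 + 5*X (P(X) = 5*(-4 + X) = -20 + 5*X)
N = 28 (N = (-20 + 5*5) + 23 = (-20 + 25) + 23 = 5 + 23 = 28)
(-2 + 1*(n(-4) - 4))*N = (-2 + 1*(1 - 4))*28 = (-2 + 1*(-3))*28 = (-2 - 3)*28 = -5*28 = -140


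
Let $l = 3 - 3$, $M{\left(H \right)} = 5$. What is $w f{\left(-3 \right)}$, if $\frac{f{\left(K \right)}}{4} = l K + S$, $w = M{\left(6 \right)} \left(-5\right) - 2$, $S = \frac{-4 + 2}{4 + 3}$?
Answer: $\frac{216}{7} \approx 30.857$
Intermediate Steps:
$l = 0$
$S = - \frac{2}{7} \approx -0.28571$
$w = -27$ ($w = 5 \left(-5\right) - 2 = -25 - 2 = -27$)
$f{\left(K \right)} = - \frac{8}{7}$ ($f{\left(K \right)} = 4 \left(0 K - \frac{2}{7}\right) = 4 \left(0 - \frac{2}{7}\right) = 4 \left(- \frac{2}{7}\right) = - \frac{8}{7}$)
$w f{\left(-3 \right)} = \left(-27\right) \left(- \frac{8}{7}\right) = \frac{216}{7}$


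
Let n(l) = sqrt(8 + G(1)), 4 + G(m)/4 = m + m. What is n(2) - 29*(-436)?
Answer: 12644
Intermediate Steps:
G(m) = -16 + 8*m (G(m) = -16 + 4*(m + m) = -16 + 4*(2*m) = -16 + 8*m)
n(l) = 0 (n(l) = sqrt(8 + (-16 + 8*1)) = sqrt(8 + (-16 + 8)) = sqrt(8 - 8) = sqrt(0) = 0)
n(2) - 29*(-436) = 0 - 29*(-436) = 0 + 12644 = 12644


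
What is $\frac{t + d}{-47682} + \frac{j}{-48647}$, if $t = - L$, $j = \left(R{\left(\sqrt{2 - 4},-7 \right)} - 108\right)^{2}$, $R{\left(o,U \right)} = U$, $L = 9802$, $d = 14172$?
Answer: $- \frac{421590920}{1159793127} \approx -0.36351$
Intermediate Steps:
$j = 13225$ ($j = \left(-7 - 108\right)^{2} = \left(-115\right)^{2} = 13225$)
$t = -9802$ ($t = \left(-1\right) 9802 = -9802$)
$\frac{t + d}{-47682} + \frac{j}{-48647} = \frac{-9802 + 14172}{-47682} + \frac{13225}{-48647} = 4370 \left(- \frac{1}{47682}\right) + 13225 \left(- \frac{1}{48647}\right) = - \frac{2185}{23841} - \frac{13225}{48647} = - \frac{421590920}{1159793127}$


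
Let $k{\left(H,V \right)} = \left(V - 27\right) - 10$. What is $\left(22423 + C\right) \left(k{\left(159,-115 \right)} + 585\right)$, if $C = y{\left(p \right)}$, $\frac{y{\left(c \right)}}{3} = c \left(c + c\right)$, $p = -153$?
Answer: $70525741$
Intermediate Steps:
$y{\left(c \right)} = 6 c^{2}$ ($y{\left(c \right)} = 3 c \left(c + c\right) = 3 c 2 c = 3 \cdot 2 c^{2} = 6 c^{2}$)
$C = 140454$ ($C = 6 \left(-153\right)^{2} = 6 \cdot 23409 = 140454$)
$k{\left(H,V \right)} = -37 + V$ ($k{\left(H,V \right)} = \left(-27 + V\right) - 10 = -37 + V$)
$\left(22423 + C\right) \left(k{\left(159,-115 \right)} + 585\right) = \left(22423 + 140454\right) \left(\left(-37 - 115\right) + 585\right) = 162877 \left(-152 + 585\right) = 162877 \cdot 433 = 70525741$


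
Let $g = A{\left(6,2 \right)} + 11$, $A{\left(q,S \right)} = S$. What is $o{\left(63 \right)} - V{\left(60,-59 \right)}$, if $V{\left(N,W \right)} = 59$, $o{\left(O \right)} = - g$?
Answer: $-72$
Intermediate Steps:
$g = 13$ ($g = 2 + 11 = 13$)
$o{\left(O \right)} = -13$ ($o{\left(O \right)} = \left(-1\right) 13 = -13$)
$o{\left(63 \right)} - V{\left(60,-59 \right)} = -13 - 59 = -72$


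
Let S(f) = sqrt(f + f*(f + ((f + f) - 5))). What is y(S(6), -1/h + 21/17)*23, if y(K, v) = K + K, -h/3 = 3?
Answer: 92*sqrt(21) ≈ 421.60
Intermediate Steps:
h = -9 (h = -3*3 = -9)
S(f) = sqrt(f + f*(-5 + 3*f)) (S(f) = sqrt(f + f*(f + (2*f - 5))) = sqrt(f + f*(f + (-5 + 2*f))) = sqrt(f + f*(-5 + 3*f)))
y(K, v) = 2*K
y(S(6), -1/h + 21/17)*23 = (2*sqrt(6*(-4 + 3*6)))*23 = (2*sqrt(6*(-4 + 18)))*23 = (2*sqrt(6*14))*23 = (2*sqrt(84))*23 = (2*(2*sqrt(21)))*23 = (4*sqrt(21))*23 = 92*sqrt(21)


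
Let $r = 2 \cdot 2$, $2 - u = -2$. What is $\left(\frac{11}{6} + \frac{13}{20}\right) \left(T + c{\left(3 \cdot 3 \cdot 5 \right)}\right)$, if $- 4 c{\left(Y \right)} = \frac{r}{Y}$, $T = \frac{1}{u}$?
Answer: $\frac{6109}{10800} \approx 0.56565$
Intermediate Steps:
$u = 4$ ($u = 2 - -2 = 2 + 2 = 4$)
$r = 4$
$T = \frac{1}{4} \approx 0.25$
$c{\left(Y \right)} = - \frac{1}{Y}$ ($c{\left(Y \right)} = - \frac{4 \frac{1}{Y}}{4} = - \frac{1}{Y}$)
$\left(\frac{11}{6} + \frac{13}{20}\right) \left(T + c{\left(3 \cdot 3 \cdot 5 \right)}\right) = \left(\frac{11}{6} + \frac{13}{20}\right) \left(\frac{1}{4} - \frac{1}{3 \cdot 3 \cdot 5}\right) = \left(11 \cdot \frac{1}{6} + 13 \cdot \frac{1}{20}\right) \left(\frac{1}{4} - \frac{1}{9 \cdot 5}\right) = \left(\frac{11}{6} + \frac{13}{20}\right) \left(\frac{1}{4} - \frac{1}{45}\right) = \frac{149 \left(\frac{1}{4} - \frac{1}{45}\right)}{60} = \frac{149}{60} \cdot \frac{41}{180} = \frac{6109}{10800}$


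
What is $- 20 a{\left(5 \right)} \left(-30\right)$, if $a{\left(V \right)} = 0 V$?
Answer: $0$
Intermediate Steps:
$a{\left(V \right)} = 0$
$- 20 a{\left(5 \right)} \left(-30\right) = \left(-20\right) 0 \left(-30\right) = 0 \left(-30\right) = 0$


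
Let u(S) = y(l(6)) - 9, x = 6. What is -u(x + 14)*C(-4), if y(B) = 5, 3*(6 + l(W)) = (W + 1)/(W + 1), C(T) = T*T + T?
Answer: 48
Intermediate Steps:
C(T) = T + T² (C(T) = T² + T = T + T²)
l(W) = -17/3 (l(W) = -6 + ((W + 1)/(W + 1))/3 = -6 + ((1 + W)/(1 + W))/3 = -6 + (⅓)*1 = -6 + ⅓ = -17/3)
u(S) = -4 (u(S) = 5 - 9 = -4)
-u(x + 14)*C(-4) = -(-4)*(-4*(1 - 4)) = -(-4)*(-4*(-3)) = -(-4)*12 = -1*(-48) = 48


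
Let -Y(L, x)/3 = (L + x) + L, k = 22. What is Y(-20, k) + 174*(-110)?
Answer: -19086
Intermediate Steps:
Y(L, x) = -6*L - 3*x (Y(L, x) = -3*((L + x) + L) = -3*(x + 2*L) = -6*L - 3*x)
Y(-20, k) + 174*(-110) = (-6*(-20) - 3*22) + 174*(-110) = (120 - 66) - 19140 = 54 - 19140 = -19086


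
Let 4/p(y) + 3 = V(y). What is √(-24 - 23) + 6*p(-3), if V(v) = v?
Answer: -4 + I*√47 ≈ -4.0 + 6.8557*I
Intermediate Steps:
p(y) = 4/(-3 + y)
√(-24 - 23) + 6*p(-3) = √(-24 - 23) + 6*(4/(-3 - 3)) = √(-47) + 6*(4/(-6)) = I*√47 + 6*(4*(-⅙)) = I*√47 + 6*(-⅔) = I*√47 - 4 = -4 + I*√47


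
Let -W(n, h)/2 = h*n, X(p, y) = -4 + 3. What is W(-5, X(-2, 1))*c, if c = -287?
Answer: 2870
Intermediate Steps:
X(p, y) = -1
W(n, h) = -2*h*n
W(-5, X(-2, 1))*c = -2*(-1)*(-5)*(-287) = -10*(-287) = 2870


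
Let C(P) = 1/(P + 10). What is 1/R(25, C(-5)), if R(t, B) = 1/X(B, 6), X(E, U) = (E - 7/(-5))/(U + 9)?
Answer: 8/75 ≈ 0.10667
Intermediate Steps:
X(E, U) = (7/5 + E)/(9 + U) (X(E, U) = (E - 7*(-⅕))/(9 + U) = (E + 7/5)/(9 + U) = (7/5 + E)/(9 + U))
C(P) = 1/(10 + P)
R(t, B) = 1/(7/75 + B/15) (R(t, B) = 1/((7/5 + B)/(9 + 6)) = 1/((7/5 + B)/15) = 1/(7/75 + B/15))
1/R(25, C(-5)) = 1/(75/(7 + 5/(10 - 5))) = 1/(75/(7 + 5/5)) = 1/(75/(7 + 5*(⅕))) = 1/(75/(7 + 1)) = 1/(75/8) = 8/75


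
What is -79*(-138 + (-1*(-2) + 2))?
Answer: 10586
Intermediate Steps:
-79*(-138 + (-1*(-2) + 2)) = -79*(-138 + (2 + 2)) = -79*(-138 + 4) = -79*(-134) = 10586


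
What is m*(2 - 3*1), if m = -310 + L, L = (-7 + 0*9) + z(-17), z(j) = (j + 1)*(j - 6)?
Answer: -51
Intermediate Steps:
z(j) = (1 + j)*(-6 + j)
L = 361 (L = (-7 + 0*9) + (-6 + (-17)² - 5*(-17)) = (-7 + 0) + (-6 + 289 + 85) = -7 + 368 = 361)
m = 51 (m = -310 + 361 = 51)
m*(2 - 3*1) = 51*(2 - 3*1) = 51*(2 - 3) = 51*(-1) = -51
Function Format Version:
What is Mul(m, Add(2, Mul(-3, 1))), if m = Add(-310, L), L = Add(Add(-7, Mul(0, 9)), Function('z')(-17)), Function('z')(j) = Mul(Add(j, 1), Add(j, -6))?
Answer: -51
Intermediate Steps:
Function('z')(j) = Mul(Add(1, j), Add(-6, j))
L = 361 (L = Add(Add(-7, Mul(0, 9)), Add(-6, Pow(-17, 2), Mul(-5, -17))) = Add(Add(-7, 0), Add(-6, 289, 85)) = Add(-7, 368) = 361)
m = 51 (m = Add(-310, 361) = 51)
Mul(m, Add(2, Mul(-3, 1))) = Mul(51, Add(2, Mul(-3, 1))) = Mul(51, Add(2, -3)) = Mul(51, -1) = -51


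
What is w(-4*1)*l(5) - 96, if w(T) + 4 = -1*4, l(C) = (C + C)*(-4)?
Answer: 224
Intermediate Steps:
l(C) = -8*C (l(C) = (2*C)*(-4) = -8*C)
w(T) = -8 (w(T) = -4 - 1*4 = -4 - 4 = -8)
w(-4*1)*l(5) - 96 = -(-64)*5 - 96 = -8*(-40) - 96 = 320 - 96 = 224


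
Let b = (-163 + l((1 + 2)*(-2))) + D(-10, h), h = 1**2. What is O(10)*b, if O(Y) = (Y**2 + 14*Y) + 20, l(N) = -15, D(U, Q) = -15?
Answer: -50180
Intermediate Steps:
h = 1
O(Y) = 20 + Y**2 + 14*Y
b = -193 (b = (-163 - 15) - 15 = -178 - 15 = -193)
O(10)*b = (20 + 10**2 + 14*10)*(-193) = (20 + 100 + 140)*(-193) = 260*(-193) = -50180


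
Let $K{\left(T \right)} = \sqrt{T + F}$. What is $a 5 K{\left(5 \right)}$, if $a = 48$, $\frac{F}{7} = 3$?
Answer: $240 \sqrt{26} \approx 1223.8$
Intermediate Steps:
$F = 21$ ($F = 7 \cdot 3 = 21$)
$K{\left(T \right)} = \sqrt{21 + T}$ ($K{\left(T \right)} = \sqrt{T + 21} = \sqrt{21 + T}$)
$a 5 K{\left(5 \right)} = 48 \cdot 5 \sqrt{21 + 5} = 240 \sqrt{26}$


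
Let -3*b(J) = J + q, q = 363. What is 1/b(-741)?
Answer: 1/126 ≈ 0.0079365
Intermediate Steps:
b(J) = -121 - J/3 (b(J) = -(J + 363)/3 = -(363 + J)/3 = -121 - J/3)
1/b(-741) = 1/(-121 - ⅓*(-741)) = 1/(-121 + 247) = 1/126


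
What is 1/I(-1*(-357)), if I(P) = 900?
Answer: 1/900 ≈ 0.0011111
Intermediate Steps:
1/I(-1*(-357)) = 1/900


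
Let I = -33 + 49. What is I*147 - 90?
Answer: 2262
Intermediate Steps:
I = 16
I*147 - 90 = 16*147 - 90 = 2352 - 90 = 2262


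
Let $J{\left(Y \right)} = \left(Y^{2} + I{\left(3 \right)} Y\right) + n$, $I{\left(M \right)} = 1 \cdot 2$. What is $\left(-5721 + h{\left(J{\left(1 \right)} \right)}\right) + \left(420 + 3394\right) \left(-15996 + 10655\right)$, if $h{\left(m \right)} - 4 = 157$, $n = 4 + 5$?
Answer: $-20376134$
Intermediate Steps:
$I{\left(M \right)} = 2$
$n = 9$
$J{\left(Y \right)} = 9 + Y^{2} + 2 Y$ ($J{\left(Y \right)} = \left(Y^{2} + 2 Y\right) + 9 = 9 + Y^{2} + 2 Y$)
$h{\left(m \right)} = 161$ ($h{\left(m \right)} = 4 + 157 = 161$)
$\left(-5721 + h{\left(J{\left(1 \right)} \right)}\right) + \left(420 + 3394\right) \left(-15996 + 10655\right) = \left(-5721 + 161\right) + \left(420 + 3394\right) \left(-15996 + 10655\right) = -5560 + 3814 \left(-5341\right) = -5560 - 20370574 = -20376134$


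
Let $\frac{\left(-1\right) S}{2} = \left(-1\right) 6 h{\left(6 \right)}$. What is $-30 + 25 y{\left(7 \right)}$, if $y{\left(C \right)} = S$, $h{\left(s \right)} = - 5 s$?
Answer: $-9030$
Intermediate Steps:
$S = -360$ ($S = - 2 \left(-1\right) 6 \left(\left(-5\right) 6\right) = - 2 \left(\left(-6\right) \left(-30\right)\right) = \left(-2\right) 180 = -360$)
$y{\left(C \right)} = -360$
$-30 + 25 y{\left(7 \right)} = -30 + 25 \left(-360\right) = -30 - 9000 = -9030$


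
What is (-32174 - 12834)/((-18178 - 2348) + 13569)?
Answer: 45008/6957 ≈ 6.4695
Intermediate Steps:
(-32174 - 12834)/((-18178 - 2348) + 13569) = -45008/(-20526 + 13569) = -45008/(-6957) = -45008*(-1/6957) = 45008/6957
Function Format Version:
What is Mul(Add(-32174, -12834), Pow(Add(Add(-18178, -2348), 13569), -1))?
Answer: Rational(45008, 6957) ≈ 6.4695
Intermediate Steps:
Mul(Add(-32174, -12834), Pow(Add(Add(-18178, -2348), 13569), -1)) = Mul(-45008, Pow(Add(-20526, 13569), -1)) = Mul(-45008, Pow(-6957, -1)) = Mul(-45008, Rational(-1, 6957)) = Rational(45008, 6957)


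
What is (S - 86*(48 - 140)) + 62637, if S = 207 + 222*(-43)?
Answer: 61210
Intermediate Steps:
S = -9339 (S = 207 - 9546 = -9339)
(S - 86*(48 - 140)) + 62637 = (-9339 - 86*(48 - 140)) + 62637 = (-9339 - 86*(-92)) + 62637 = (-9339 + 7912) + 62637 = -1427 + 62637 = 61210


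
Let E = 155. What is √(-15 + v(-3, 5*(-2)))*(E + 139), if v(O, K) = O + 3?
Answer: 294*I*√15 ≈ 1138.7*I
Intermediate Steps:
v(O, K) = 3 + O
√(-15 + v(-3, 5*(-2)))*(E + 139) = √(-15 + (3 - 3))*(155 + 139) = √(-15 + 0)*294 = √(-15)*294 = (I*√15)*294 = 294*I*√15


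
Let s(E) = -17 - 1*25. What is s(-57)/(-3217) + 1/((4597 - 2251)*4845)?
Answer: 477390757/36565612290 ≈ 0.013056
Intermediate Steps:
s(E) = -42 (s(E) = -17 - 25 = -42)
s(-57)/(-3217) + 1/((4597 - 2251)*4845) = -42/(-3217) + 1/((4597 - 2251)*4845) = -42*(-1/3217) + (1/4845)/2346 = 42/3217 + (1/2346)*(1/4845) = 42/3217 + 1/11366370 = 477390757/36565612290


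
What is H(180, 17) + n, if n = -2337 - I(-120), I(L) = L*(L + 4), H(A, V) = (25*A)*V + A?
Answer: 60423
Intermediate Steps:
H(A, V) = A + 25*A*V (H(A, V) = 25*A*V + A = A + 25*A*V)
I(L) = L*(4 + L)
n = -16257 (n = -2337 - (-120)*(4 - 120) = -2337 - (-120)*(-116) = -2337 - 1*13920 = -2337 - 13920 = -16257)
H(180, 17) + n = 180*(1 + 25*17) - 16257 = 180*(1 + 425) - 16257 = 180*426 - 16257 = 76680 - 16257 = 60423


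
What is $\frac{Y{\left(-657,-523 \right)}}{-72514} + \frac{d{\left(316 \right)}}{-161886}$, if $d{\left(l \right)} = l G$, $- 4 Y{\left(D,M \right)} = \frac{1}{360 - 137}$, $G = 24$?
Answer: $- \frac{81758637851}{1745198208728} \approx -0.046848$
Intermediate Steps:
$Y{\left(D,M \right)} = - \frac{1}{892}$ ($Y{\left(D,M \right)} = - \frac{1}{4 \left(360 - 137\right)} = - \frac{1}{4 \cdot 223} = \left(- \frac{1}{4}\right) \frac{1}{223} = - \frac{1}{892}$)
$d{\left(l \right)} = 24 l$ ($d{\left(l \right)} = l 24 = 24 l$)
$\frac{Y{\left(-657,-523 \right)}}{-72514} + \frac{d{\left(316 \right)}}{-161886} = - \frac{1}{892 \left(-72514\right)} + \frac{24 \cdot 316}{-161886} = \left(- \frac{1}{892}\right) \left(- \frac{1}{72514}\right) + 7584 \left(- \frac{1}{161886}\right) = \frac{1}{64682488} - \frac{1264}{26981} = - \frac{81758637851}{1745198208728}$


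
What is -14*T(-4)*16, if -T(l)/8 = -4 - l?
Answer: 0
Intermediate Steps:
T(l) = 32 + 8*l (T(l) = -8*(-4 - l) = 32 + 8*l)
-14*T(-4)*16 = -14*(32 + 8*(-4))*16 = -14*(32 - 32)*16 = -14*0*16 = 0*16 = 0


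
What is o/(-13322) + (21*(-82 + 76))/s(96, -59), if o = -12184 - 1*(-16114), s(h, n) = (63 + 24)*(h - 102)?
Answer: -10358/193169 ≈ -0.053621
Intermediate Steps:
s(h, n) = -8874 + 87*h (s(h, n) = 87*(-102 + h) = -8874 + 87*h)
o = 3930 (o = -12184 + 16114 = 3930)
o/(-13322) + (21*(-82 + 76))/s(96, -59) = 3930/(-13322) + (21*(-82 + 76))/(-8874 + 87*96) = 3930*(-1/13322) + (21*(-6))/(-8874 + 8352) = -1965/6661 - 126/(-522) = -1965/6661 - 126*(-1/522) = -1965/6661 + 7/29 = -10358/193169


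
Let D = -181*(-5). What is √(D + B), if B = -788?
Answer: 3*√13 ≈ 10.817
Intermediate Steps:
D = 905
√(D + B) = √(905 - 788) = √117 = 3*√13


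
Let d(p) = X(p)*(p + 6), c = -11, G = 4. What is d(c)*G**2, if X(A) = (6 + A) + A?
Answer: 1280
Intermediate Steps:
X(A) = 6 + 2*A
d(p) = (6 + p)*(6 + 2*p) (d(p) = (6 + 2*p)*(p + 6) = (6 + 2*p)*(6 + p) = (6 + p)*(6 + 2*p))
d(c)*G**2 = (2*(3 - 11)*(6 - 11))*4**2 = (2*(-8)*(-5))*16 = 80*16 = 1280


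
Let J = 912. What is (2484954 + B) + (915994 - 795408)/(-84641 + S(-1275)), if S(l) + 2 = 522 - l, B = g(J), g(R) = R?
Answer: 102971967025/41423 ≈ 2.4859e+6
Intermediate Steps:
B = 912
S(l) = 520 - l (S(l) = -2 + (522 - l) = 520 - l)
(2484954 + B) + (915994 - 795408)/(-84641 + S(-1275)) = (2484954 + 912) + (915994 - 795408)/(-84641 + (520 - 1*(-1275))) = 2485866 + 120586/(-84641 + (520 + 1275)) = 2485866 + 120586/(-84641 + 1795) = 2485866 + 120586/(-82846) = 2485866 + 120586*(-1/82846) = 2485866 - 60293/41423 = 102971967025/41423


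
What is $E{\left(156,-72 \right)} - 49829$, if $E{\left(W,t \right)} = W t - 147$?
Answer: $-61208$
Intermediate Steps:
$E{\left(W,t \right)} = -147 + W t$
$E{\left(156,-72 \right)} - 49829 = \left(-147 + 156 \left(-72\right)\right) - 49829 = \left(-147 - 11232\right) - 49829 = -11379 - 49829 = -61208$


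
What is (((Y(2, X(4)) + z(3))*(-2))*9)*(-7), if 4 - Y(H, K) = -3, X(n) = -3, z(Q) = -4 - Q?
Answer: 0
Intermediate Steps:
Y(H, K) = 7 (Y(H, K) = 4 - 1*(-3) = 4 + 3 = 7)
(((Y(2, X(4)) + z(3))*(-2))*9)*(-7) = (((7 + (-4 - 1*3))*(-2))*9)*(-7) = (((7 + (-4 - 3))*(-2))*9)*(-7) = (((7 - 7)*(-2))*9)*(-7) = ((0*(-2))*9)*(-7) = (0*9)*(-7) = 0*(-7) = 0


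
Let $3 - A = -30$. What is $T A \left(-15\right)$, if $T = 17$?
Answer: $-8415$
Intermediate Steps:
$A = 33$ ($A = 3 - -30 = 3 + 30 = 33$)
$T A \left(-15\right) = 17 \cdot 33 \left(-15\right) = 561 \left(-15\right) = -8415$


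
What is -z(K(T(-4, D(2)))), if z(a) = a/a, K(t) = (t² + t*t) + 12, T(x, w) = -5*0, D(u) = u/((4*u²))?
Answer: -1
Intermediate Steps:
D(u) = 1/(4*u) (D(u) = u*(1/(4*u²)) = 1/(4*u))
T(x, w) = 0
K(t) = 12 + 2*t² (K(t) = (t² + t²) + 12 = 2*t² + 12 = 12 + 2*t²)
z(a) = 1
-z(K(T(-4, D(2)))) = -1*1 = -1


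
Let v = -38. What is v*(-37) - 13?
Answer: 1393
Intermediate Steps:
v*(-37) - 13 = -38*(-37) - 13 = 1406 - 13 = 1393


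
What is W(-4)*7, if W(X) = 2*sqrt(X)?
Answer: 28*I ≈ 28.0*I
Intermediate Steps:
W(-4)*7 = (2*sqrt(-4))*7 = (2*(2*I))*7 = (4*I)*7 = 28*I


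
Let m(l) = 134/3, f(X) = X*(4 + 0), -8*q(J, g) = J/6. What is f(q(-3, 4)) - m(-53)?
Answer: -533/12 ≈ -44.417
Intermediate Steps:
q(J, g) = -J/48 (q(J, g) = -J/(8*6) = -J/48)
f(X) = 4*X (f(X) = X*4 = 4*X)
m(l) = 134/3 (m(l) = 134*(⅓) = 134/3)
f(q(-3, 4)) - m(-53) = 4*(-1/48*(-3)) - 1*134/3 = 4*(1/16) - 134/3 = ¼ - 134/3 = -533/12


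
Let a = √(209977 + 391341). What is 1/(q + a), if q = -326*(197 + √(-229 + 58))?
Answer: -1/(64222 - √601318 + 978*I*√19) ≈ -1.569e-5 + 1.0542e-6*I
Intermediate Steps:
a = √601318 ≈ 775.45
q = -64222 - 978*I*√19 (q = -326*(197 + √(-171)) = -326*(197 + 3*I*√19) = -64222 - 978*I*√19 ≈ -64222.0 - 4263.0*I)
1/(q + a) = 1/((-64222 - 978*I*√19) + √601318) = 1/(-64222 + √601318 - 978*I*√19)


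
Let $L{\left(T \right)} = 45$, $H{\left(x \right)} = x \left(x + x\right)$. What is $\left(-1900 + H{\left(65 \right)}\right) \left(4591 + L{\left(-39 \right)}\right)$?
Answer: $30365800$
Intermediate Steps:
$H{\left(x \right)} = 2 x^{2}$ ($H{\left(x \right)} = x 2 x = 2 x^{2}$)
$\left(-1900 + H{\left(65 \right)}\right) \left(4591 + L{\left(-39 \right)}\right) = \left(-1900 + 2 \cdot 65^{2}\right) \left(4591 + 45\right) = \left(-1900 + 2 \cdot 4225\right) 4636 = \left(-1900 + 8450\right) 4636 = 6550 \cdot 4636 = 30365800$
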